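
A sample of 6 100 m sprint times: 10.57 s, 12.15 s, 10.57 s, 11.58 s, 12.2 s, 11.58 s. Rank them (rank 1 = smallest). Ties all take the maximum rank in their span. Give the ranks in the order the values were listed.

2, 5, 2, 4, 6, 4

Sorted (ascending): 10.57, 10.57, 11.58, 11.58, 12.15, 12.2
The 2 values of 10.57 occupy positions 1–2 → each gets rank 2.
The 2 values of 11.58 occupy positions 3–4 → each gets rank 4.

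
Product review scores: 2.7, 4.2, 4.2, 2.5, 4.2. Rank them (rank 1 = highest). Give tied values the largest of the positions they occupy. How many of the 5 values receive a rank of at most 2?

Sorted (descending): 4.2, 4.2, 4.2, 2.7, 2.5
The 3 values of 4.2 occupy positions 1–3 → each gets rank 3.
Ranks ≤ 2: {} → 0 values.

0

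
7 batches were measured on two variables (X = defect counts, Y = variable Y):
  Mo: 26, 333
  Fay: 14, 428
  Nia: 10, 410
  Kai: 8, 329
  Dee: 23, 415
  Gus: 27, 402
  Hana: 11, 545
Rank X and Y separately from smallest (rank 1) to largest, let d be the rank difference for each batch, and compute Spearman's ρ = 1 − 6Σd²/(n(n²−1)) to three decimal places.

Ranks of variable 1: 6, 4, 2, 1, 5, 7, 3
Ranks of variable 2: 2, 6, 4, 1, 5, 3, 7
d = r₁ − r₂: 4, -2, -2, 0, 0, 4, -4
d²: 16, 4, 4, 0, 0, 16, 16; Σd² = 56
ρ = 1 − 6·56/(7·48) = 1 − 336/336 = 0.000

0.000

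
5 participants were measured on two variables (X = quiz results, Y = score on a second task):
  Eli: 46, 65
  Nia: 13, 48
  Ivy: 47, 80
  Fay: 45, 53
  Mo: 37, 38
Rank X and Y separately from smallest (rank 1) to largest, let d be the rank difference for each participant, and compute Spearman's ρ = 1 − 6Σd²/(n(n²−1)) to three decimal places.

Ranks of variable 1: 4, 1, 5, 3, 2
Ranks of variable 2: 4, 2, 5, 3, 1
d = r₁ − r₂: 0, -1, 0, 0, 1
d²: 0, 1, 0, 0, 1; Σd² = 2
ρ = 1 − 6·2/(5·24) = 1 − 12/120 = 0.900

0.900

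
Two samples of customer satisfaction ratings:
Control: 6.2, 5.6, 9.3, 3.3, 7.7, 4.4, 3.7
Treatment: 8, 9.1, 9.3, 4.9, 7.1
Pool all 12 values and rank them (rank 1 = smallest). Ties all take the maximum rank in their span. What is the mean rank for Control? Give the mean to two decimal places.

5.29

Sorted (ascending): 3.3, 3.7, 4.4, 4.9, 5.6, 6.2, 7.1, 7.7, 8, 9.1, 9.3, 9.3
The 2 values of 9.3 occupy positions 11–12 → each gets rank 12.
Control values → pooled ranks: 6.2→6, 5.6→5, 9.3→12, 3.3→1, 7.7→8, 4.4→3, 3.7→2
Mean rank = (6 + 5 + 12 + 1 + 8 + 3 + 2) / 7 = 5.29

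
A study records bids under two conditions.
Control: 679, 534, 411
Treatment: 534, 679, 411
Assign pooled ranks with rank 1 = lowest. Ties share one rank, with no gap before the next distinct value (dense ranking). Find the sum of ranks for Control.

Sorted (ascending): 411, 411, 534, 534, 679, 679
The 2 values of 411 share dense rank 1.
The 2 values of 534 share dense rank 2.
The 2 values of 679 share dense rank 3.
Control values → pooled ranks: 679→3, 534→2, 411→1
Rank sum = 3 + 2 + 1 = 6

6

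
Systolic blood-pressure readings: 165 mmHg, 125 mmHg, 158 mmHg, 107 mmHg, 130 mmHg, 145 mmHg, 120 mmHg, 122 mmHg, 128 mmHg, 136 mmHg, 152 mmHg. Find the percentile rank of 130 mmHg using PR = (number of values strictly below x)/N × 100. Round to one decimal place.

N = 11.
Strictly below 130: 5. Equal to 130: 1.
PR = 5/11 × 100 = 45.5

45.5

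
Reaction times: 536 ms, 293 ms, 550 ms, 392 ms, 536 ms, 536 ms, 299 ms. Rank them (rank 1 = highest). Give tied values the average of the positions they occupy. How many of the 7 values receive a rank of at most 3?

4

Sorted (descending): 550, 536, 536, 536, 392, 299, 293
The 3 values of 536 occupy positions 2–4 → average rank 3.
Ranks ≤ 3: {1, 3, 3, 3} → 4 values.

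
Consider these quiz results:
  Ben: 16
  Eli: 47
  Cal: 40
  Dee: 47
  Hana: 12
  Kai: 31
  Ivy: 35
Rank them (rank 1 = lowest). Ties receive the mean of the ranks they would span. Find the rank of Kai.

3

Sorted (ascending): 12, 16, 31, 35, 40, 47, 47
The 2 values of 47 occupy positions 6–7 → average rank (6+7)/2 = 6.5.
Kai has value 31 → rank 3.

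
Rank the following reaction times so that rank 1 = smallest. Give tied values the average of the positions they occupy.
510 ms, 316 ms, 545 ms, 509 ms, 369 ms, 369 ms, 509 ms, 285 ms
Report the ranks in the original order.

7, 2, 8, 5.5, 3.5, 3.5, 5.5, 1

Sorted (ascending): 285, 316, 369, 369, 509, 509, 510, 545
The 2 values of 369 occupy positions 3–4 → average rank (3+4)/2 = 3.5.
The 2 values of 509 occupy positions 5–6 → average rank (5+6)/2 = 5.5.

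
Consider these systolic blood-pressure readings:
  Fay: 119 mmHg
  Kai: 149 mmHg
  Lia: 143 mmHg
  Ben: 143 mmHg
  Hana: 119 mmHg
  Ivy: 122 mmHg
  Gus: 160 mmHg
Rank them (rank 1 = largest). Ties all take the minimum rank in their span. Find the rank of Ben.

3

Sorted (descending): 160, 149, 143, 143, 122, 119, 119
The 2 values of 143 occupy positions 3–4 → each gets rank 3.
The 2 values of 119 occupy positions 6–7 → each gets rank 6.
Ben has value 143 mmHg → rank 3.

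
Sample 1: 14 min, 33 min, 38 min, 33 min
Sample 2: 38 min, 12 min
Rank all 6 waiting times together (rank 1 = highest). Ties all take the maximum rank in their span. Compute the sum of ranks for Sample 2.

Sorted (descending): 38, 38, 33, 33, 14, 12
The 2 values of 38 occupy positions 1–2 → each gets rank 2.
The 2 values of 33 occupy positions 3–4 → each gets rank 4.
Sample 2 values → pooled ranks: 38→2, 12→6
Rank sum = 2 + 6 = 8

8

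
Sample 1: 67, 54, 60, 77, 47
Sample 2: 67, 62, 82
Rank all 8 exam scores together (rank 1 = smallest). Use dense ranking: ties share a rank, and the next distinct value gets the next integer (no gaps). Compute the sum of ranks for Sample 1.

Sorted (ascending): 47, 54, 60, 62, 67, 67, 77, 82
The 2 values of 67 share dense rank 5.
Remaining distinct values take the next consecutive integers.
Sample 1 values → pooled ranks: 67→5, 54→2, 60→3, 77→6, 47→1
Rank sum = 5 + 2 + 3 + 6 + 1 = 17

17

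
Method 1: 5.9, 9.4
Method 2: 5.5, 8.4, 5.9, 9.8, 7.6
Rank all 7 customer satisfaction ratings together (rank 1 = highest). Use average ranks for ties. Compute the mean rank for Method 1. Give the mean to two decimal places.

Sorted (descending): 9.8, 9.4, 8.4, 7.6, 5.9, 5.9, 5.5
The 2 values of 5.9 occupy positions 5–6 → average rank (5+6)/2 = 5.5.
Method 1 values → pooled ranks: 5.9→5.5, 9.4→2
Mean rank = (5.5 + 2) / 2 = 3.75

3.75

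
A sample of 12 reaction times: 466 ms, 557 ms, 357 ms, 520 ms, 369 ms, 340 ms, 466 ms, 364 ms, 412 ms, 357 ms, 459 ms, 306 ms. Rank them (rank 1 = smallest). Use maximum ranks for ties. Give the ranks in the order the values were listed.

10, 12, 4, 11, 6, 2, 10, 5, 7, 4, 8, 1

Sorted (ascending): 306, 340, 357, 357, 364, 369, 412, 459, 466, 466, 520, 557
The 2 values of 357 occupy positions 3–4 → each gets rank 4.
The 2 values of 466 occupy positions 9–10 → each gets rank 10.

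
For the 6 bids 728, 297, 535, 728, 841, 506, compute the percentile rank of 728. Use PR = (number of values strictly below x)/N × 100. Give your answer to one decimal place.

N = 6.
Strictly below 728: 3. Equal to 728: 2.
PR = 3/6 × 100 = 50.0

50.0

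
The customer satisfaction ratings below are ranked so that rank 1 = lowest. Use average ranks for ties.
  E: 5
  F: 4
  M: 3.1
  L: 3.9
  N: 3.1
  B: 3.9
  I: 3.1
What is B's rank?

4.5

Sorted (ascending): 3.1, 3.1, 3.1, 3.9, 3.9, 4, 5
The 3 values of 3.1 occupy positions 1–3 → average rank 2.
The 2 values of 3.9 occupy positions 4–5 → average rank (4+5)/2 = 4.5.
B has value 3.9 → rank 4.5.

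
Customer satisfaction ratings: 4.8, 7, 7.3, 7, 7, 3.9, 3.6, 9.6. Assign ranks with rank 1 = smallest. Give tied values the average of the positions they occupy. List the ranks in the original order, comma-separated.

3, 5, 7, 5, 5, 2, 1, 8

Sorted (ascending): 3.6, 3.9, 4.8, 7, 7, 7, 7.3, 9.6
The 3 values of 7 occupy positions 4–6 → average rank 5.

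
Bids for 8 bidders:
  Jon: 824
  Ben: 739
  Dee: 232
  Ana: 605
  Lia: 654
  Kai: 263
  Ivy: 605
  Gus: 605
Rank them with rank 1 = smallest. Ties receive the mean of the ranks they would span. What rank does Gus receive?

4

Sorted (ascending): 232, 263, 605, 605, 605, 654, 739, 824
The 3 values of 605 occupy positions 3–5 → average rank 4.
Gus has value 605 → rank 4.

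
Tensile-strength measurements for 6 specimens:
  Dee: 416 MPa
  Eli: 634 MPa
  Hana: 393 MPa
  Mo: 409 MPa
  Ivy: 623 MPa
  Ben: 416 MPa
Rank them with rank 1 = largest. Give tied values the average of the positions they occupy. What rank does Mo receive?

Sorted (descending): 634, 623, 416, 416, 409, 393
The 2 values of 416 occupy positions 3–4 → average rank (3+4)/2 = 3.5.
Mo has value 409 MPa → rank 5.

5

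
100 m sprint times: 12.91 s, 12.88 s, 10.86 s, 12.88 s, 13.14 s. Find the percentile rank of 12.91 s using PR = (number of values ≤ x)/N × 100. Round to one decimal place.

80.0

N = 5.
Strictly below 12.91: 3. Equal to 12.91: 1.
PR = 4/5 × 100 = 80.0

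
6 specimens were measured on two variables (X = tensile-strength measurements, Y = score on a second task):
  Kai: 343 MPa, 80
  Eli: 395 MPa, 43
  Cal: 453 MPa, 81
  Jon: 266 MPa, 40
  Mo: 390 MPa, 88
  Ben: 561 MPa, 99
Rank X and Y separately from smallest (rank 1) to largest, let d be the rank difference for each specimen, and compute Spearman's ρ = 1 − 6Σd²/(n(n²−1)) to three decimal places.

Ranks of variable 1: 2, 4, 5, 1, 3, 6
Ranks of variable 2: 3, 2, 4, 1, 5, 6
d = r₁ − r₂: -1, 2, 1, 0, -2, 0
d²: 1, 4, 1, 0, 4, 0; Σd² = 10
ρ = 1 − 6·10/(6·35) = 1 − 60/210 = 0.714

0.714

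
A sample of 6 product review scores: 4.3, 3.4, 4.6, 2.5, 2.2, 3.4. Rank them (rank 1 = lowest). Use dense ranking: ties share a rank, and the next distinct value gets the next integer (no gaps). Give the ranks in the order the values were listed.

Sorted (ascending): 2.2, 2.5, 3.4, 3.4, 4.3, 4.6
The 2 values of 3.4 share dense rank 3.
Remaining distinct values take the next consecutive integers.

4, 3, 5, 2, 1, 3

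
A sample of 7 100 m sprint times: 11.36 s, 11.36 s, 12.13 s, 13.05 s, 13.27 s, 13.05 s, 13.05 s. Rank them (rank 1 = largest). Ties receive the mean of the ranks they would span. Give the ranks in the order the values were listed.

Sorted (descending): 13.27, 13.05, 13.05, 13.05, 12.13, 11.36, 11.36
The 3 values of 13.05 occupy positions 2–4 → average rank 3.
The 2 values of 11.36 occupy positions 6–7 → average rank (6+7)/2 = 6.5.

6.5, 6.5, 5, 3, 1, 3, 3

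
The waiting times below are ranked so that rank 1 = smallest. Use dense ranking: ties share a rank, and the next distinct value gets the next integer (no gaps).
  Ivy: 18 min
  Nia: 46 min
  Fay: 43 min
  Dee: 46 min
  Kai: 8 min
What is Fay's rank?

Sorted (ascending): 8, 18, 43, 46, 46
The 2 values of 46 share dense rank 4.
Remaining distinct values take the next consecutive integers.
Fay has value 43 min → rank 3.

3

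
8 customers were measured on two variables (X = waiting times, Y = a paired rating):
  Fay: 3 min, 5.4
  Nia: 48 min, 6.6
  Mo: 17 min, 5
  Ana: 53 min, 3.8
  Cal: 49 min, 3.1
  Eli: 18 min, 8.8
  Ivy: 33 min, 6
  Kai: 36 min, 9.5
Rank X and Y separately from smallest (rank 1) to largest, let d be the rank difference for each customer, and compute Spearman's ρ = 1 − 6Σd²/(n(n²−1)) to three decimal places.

Ranks of variable 1: 1, 6, 2, 8, 7, 3, 4, 5
Ranks of variable 2: 4, 6, 3, 2, 1, 7, 5, 8
d = r₁ − r₂: -3, 0, -1, 6, 6, -4, -1, -3
d²: 9, 0, 1, 36, 36, 16, 1, 9; Σd² = 108
ρ = 1 − 6·108/(8·63) = 1 − 648/504 = -0.286

-0.286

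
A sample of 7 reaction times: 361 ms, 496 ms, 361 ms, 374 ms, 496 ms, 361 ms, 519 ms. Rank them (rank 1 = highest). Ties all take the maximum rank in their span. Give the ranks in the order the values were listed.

Sorted (descending): 519, 496, 496, 374, 361, 361, 361
The 2 values of 496 occupy positions 2–3 → each gets rank 3.
The 3 values of 361 occupy positions 5–7 → each gets rank 7.

7, 3, 7, 4, 3, 7, 1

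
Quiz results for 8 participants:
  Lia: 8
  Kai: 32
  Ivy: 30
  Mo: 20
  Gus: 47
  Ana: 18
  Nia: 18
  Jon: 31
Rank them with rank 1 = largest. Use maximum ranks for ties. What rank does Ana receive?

7

Sorted (descending): 47, 32, 31, 30, 20, 18, 18, 8
The 2 values of 18 occupy positions 6–7 → each gets rank 7.
Ana has value 18 → rank 7.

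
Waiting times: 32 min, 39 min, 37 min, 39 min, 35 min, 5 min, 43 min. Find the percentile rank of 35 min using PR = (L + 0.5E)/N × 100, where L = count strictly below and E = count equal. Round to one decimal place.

35.7

N = 7.
Strictly below 35: 2. Equal to 35: 1.
PR = (2 + 0.5·1)/7 × 100 = 35.7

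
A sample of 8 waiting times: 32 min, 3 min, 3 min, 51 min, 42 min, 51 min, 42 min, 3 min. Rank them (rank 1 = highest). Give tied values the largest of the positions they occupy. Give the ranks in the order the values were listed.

Sorted (descending): 51, 51, 42, 42, 32, 3, 3, 3
The 2 values of 51 occupy positions 1–2 → each gets rank 2.
The 2 values of 42 occupy positions 3–4 → each gets rank 4.
The 3 values of 3 occupy positions 6–8 → each gets rank 8.

5, 8, 8, 2, 4, 2, 4, 8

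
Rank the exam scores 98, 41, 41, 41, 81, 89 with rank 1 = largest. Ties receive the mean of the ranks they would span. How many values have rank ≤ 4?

Sorted (descending): 98, 89, 81, 41, 41, 41
The 3 values of 41 occupy positions 4–6 → average rank 5.
Ranks ≤ 4: {1, 2, 3} → 3 values.

3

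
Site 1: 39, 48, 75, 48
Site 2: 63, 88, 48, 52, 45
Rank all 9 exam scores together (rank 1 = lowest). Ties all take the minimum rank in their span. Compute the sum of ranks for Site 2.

Sorted (ascending): 39, 45, 48, 48, 48, 52, 63, 75, 88
The 3 values of 48 occupy positions 3–5 → each gets rank 3.
Site 2 values → pooled ranks: 63→7, 88→9, 48→3, 52→6, 45→2
Rank sum = 7 + 9 + 3 + 6 + 2 = 27

27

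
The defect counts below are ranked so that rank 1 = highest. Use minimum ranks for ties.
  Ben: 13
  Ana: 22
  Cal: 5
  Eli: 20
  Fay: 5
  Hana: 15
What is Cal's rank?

5

Sorted (descending): 22, 20, 15, 13, 5, 5
The 2 values of 5 occupy positions 5–6 → each gets rank 5.
Cal has value 5 → rank 5.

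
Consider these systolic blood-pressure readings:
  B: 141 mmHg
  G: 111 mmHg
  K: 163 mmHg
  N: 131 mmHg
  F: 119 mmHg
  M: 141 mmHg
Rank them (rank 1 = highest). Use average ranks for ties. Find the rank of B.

Sorted (descending): 163, 141, 141, 131, 119, 111
The 2 values of 141 occupy positions 2–3 → average rank (2+3)/2 = 2.5.
B has value 141 mmHg → rank 2.5.

2.5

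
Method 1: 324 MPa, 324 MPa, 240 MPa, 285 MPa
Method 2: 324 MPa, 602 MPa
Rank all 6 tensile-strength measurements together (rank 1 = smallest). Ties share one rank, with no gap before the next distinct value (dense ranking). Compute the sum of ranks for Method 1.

Sorted (ascending): 240, 285, 324, 324, 324, 602
The 3 values of 324 share dense rank 3.
Remaining distinct values take the next consecutive integers.
Method 1 values → pooled ranks: 324→3, 324→3, 240→1, 285→2
Rank sum = 3 + 3 + 1 + 2 = 9

9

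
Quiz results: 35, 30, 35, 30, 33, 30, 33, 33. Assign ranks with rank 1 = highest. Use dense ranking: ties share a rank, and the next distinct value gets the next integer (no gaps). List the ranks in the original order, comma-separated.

1, 3, 1, 3, 2, 3, 2, 2

Sorted (descending): 35, 35, 33, 33, 33, 30, 30, 30
The 2 values of 35 share dense rank 1.
The 3 values of 33 share dense rank 2.
The 3 values of 30 share dense rank 3.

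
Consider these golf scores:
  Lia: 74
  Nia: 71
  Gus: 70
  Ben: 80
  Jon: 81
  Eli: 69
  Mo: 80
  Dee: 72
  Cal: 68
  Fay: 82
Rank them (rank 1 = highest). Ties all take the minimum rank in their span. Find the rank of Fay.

1

Sorted (descending): 82, 81, 80, 80, 74, 72, 71, 70, 69, 68
The 2 values of 80 occupy positions 3–4 → each gets rank 3.
Fay has value 82 → rank 1.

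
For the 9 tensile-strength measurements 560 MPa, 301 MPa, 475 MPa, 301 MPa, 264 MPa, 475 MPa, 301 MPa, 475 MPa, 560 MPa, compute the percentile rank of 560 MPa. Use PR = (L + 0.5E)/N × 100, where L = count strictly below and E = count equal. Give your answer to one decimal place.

88.9

N = 9.
Strictly below 560: 7. Equal to 560: 2.
PR = (7 + 0.5·2)/9 × 100 = 88.9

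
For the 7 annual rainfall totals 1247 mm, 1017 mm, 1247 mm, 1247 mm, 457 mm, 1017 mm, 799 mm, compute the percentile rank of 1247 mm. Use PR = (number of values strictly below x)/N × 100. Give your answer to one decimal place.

N = 7.
Strictly below 1247: 4. Equal to 1247: 3.
PR = 4/7 × 100 = 57.1

57.1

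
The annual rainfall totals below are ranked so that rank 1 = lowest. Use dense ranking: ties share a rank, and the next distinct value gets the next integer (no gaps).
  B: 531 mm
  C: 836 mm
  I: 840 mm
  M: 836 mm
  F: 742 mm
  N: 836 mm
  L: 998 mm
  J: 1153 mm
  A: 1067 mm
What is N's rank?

Sorted (ascending): 531, 742, 836, 836, 836, 840, 998, 1067, 1153
The 3 values of 836 share dense rank 3.
Remaining distinct values take the next consecutive integers.
N has value 836 mm → rank 3.

3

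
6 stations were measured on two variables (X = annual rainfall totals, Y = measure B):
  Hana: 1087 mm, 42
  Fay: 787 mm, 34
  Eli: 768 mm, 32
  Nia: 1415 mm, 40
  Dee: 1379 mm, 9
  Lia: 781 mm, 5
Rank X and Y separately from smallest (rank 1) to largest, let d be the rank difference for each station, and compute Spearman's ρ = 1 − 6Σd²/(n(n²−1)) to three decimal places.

Ranks of variable 1: 4, 3, 1, 6, 5, 2
Ranks of variable 2: 6, 4, 3, 5, 2, 1
d = r₁ − r₂: -2, -1, -2, 1, 3, 1
d²: 4, 1, 4, 1, 9, 1; Σd² = 20
ρ = 1 − 6·20/(6·35) = 1 − 120/210 = 0.429

0.429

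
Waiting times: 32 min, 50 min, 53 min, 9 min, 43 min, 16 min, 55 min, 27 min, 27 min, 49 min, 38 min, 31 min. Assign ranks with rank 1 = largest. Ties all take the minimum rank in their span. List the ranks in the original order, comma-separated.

Sorted (descending): 55, 53, 50, 49, 43, 38, 32, 31, 27, 27, 16, 9
The 2 values of 27 occupy positions 9–10 → each gets rank 9.

7, 3, 2, 12, 5, 11, 1, 9, 9, 4, 6, 8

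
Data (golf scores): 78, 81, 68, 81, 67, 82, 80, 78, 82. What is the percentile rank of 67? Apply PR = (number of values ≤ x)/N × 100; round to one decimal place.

N = 9.
Strictly below 67: 0. Equal to 67: 1.
PR = 1/9 × 100 = 11.1

11.1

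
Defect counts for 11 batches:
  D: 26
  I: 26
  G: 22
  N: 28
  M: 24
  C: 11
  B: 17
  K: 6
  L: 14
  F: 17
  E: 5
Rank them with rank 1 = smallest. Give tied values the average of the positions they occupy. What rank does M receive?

Sorted (ascending): 5, 6, 11, 14, 17, 17, 22, 24, 26, 26, 28
The 2 values of 17 occupy positions 5–6 → average rank (5+6)/2 = 5.5.
The 2 values of 26 occupy positions 9–10 → average rank (9+10)/2 = 9.5.
M has value 24 → rank 8.

8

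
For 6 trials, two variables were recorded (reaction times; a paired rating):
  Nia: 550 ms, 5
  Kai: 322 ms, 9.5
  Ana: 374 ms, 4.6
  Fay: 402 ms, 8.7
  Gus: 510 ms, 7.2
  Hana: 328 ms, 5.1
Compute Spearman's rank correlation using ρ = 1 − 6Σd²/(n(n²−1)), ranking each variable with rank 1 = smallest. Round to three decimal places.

Ranks of variable 1: 6, 1, 3, 4, 5, 2
Ranks of variable 2: 2, 6, 1, 5, 4, 3
d = r₁ − r₂: 4, -5, 2, -1, 1, -1
d²: 16, 25, 4, 1, 1, 1; Σd² = 48
ρ = 1 − 6·48/(6·35) = 1 − 288/210 = -0.371

-0.371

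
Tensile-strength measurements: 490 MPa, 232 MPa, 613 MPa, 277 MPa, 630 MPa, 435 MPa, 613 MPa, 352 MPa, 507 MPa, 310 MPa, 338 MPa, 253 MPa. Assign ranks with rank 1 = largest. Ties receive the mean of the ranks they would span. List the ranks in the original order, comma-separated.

Sorted (descending): 630, 613, 613, 507, 490, 435, 352, 338, 310, 277, 253, 232
The 2 values of 613 occupy positions 2–3 → average rank (2+3)/2 = 2.5.

5, 12, 2.5, 10, 1, 6, 2.5, 7, 4, 9, 8, 11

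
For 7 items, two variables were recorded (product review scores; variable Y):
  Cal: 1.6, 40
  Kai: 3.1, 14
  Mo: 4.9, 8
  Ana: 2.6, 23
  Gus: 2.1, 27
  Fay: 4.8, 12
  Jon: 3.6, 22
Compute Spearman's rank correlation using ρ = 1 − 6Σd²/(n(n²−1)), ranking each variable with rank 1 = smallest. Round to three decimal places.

-0.964

Ranks of variable 1: 1, 4, 7, 3, 2, 6, 5
Ranks of variable 2: 7, 3, 1, 5, 6, 2, 4
d = r₁ − r₂: -6, 1, 6, -2, -4, 4, 1
d²: 36, 1, 36, 4, 16, 16, 1; Σd² = 110
ρ = 1 − 6·110/(7·48) = 1 − 660/336 = -0.964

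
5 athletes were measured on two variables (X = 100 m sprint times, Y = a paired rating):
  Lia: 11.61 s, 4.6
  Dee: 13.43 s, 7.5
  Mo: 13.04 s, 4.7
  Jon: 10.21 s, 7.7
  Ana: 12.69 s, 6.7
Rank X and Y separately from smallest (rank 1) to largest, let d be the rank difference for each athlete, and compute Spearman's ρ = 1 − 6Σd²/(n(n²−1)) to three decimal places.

-0.100

Ranks of variable 1: 2, 5, 4, 1, 3
Ranks of variable 2: 1, 4, 2, 5, 3
d = r₁ − r₂: 1, 1, 2, -4, 0
d²: 1, 1, 4, 16, 0; Σd² = 22
ρ = 1 − 6·22/(5·24) = 1 − 132/120 = -0.100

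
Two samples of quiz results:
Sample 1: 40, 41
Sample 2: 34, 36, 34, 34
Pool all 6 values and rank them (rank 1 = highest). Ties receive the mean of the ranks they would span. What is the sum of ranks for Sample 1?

Sorted (descending): 41, 40, 36, 34, 34, 34
The 3 values of 34 occupy positions 4–6 → average rank 5.
Sample 1 values → pooled ranks: 40→2, 41→1
Rank sum = 2 + 1 = 3

3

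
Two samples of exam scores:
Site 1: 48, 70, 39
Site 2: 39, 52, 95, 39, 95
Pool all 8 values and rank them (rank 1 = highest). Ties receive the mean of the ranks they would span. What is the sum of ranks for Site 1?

Sorted (descending): 95, 95, 70, 52, 48, 39, 39, 39
The 2 values of 95 occupy positions 1–2 → average rank (1+2)/2 = 1.5.
The 3 values of 39 occupy positions 6–8 → average rank 7.
Site 1 values → pooled ranks: 48→5, 70→3, 39→7
Rank sum = 5 + 3 + 7 = 15

15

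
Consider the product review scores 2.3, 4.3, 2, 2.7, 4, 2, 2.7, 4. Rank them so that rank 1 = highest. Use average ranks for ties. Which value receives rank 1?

4.3

Sorted (descending): 4.3, 4, 4, 2.7, 2.7, 2.3, 2, 2
The 2 values of 4 occupy positions 2–3 → average rank (2+3)/2 = 2.5.
The 2 values of 2.7 occupy positions 4–5 → average rank (4+5)/2 = 4.5.
The 2 values of 2 occupy positions 7–8 → average rank (7+8)/2 = 7.5.
Rank 1 → value 4.3.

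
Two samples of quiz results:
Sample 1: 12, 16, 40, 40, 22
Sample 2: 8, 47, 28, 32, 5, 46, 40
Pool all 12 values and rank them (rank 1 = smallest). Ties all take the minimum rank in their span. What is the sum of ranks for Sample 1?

Sorted (ascending): 5, 8, 12, 16, 22, 28, 32, 40, 40, 40, 46, 47
The 3 values of 40 occupy positions 8–10 → each gets rank 8.
Sample 1 values → pooled ranks: 12→3, 16→4, 40→8, 40→8, 22→5
Rank sum = 3 + 4 + 8 + 8 + 5 = 28

28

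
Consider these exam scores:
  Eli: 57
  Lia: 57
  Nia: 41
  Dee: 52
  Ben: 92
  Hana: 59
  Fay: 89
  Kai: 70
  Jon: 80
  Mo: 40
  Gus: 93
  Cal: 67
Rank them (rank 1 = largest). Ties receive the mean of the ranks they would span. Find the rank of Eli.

8.5

Sorted (descending): 93, 92, 89, 80, 70, 67, 59, 57, 57, 52, 41, 40
The 2 values of 57 occupy positions 8–9 → average rank (8+9)/2 = 8.5.
Eli has value 57 → rank 8.5.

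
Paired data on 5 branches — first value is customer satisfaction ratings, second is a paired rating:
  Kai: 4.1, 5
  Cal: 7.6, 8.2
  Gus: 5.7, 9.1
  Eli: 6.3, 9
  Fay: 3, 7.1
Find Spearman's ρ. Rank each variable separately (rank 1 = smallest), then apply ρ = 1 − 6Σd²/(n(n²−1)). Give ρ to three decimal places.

Ranks of variable 1: 2, 5, 3, 4, 1
Ranks of variable 2: 1, 3, 5, 4, 2
d = r₁ − r₂: 1, 2, -2, 0, -1
d²: 1, 4, 4, 0, 1; Σd² = 10
ρ = 1 − 6·10/(5·24) = 1 − 60/120 = 0.500

0.500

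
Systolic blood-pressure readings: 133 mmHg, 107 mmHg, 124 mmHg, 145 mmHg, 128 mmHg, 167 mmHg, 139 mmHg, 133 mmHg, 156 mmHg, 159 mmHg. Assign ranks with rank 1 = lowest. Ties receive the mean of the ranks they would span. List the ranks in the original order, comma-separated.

4.5, 1, 2, 7, 3, 10, 6, 4.5, 8, 9

Sorted (ascending): 107, 124, 128, 133, 133, 139, 145, 156, 159, 167
The 2 values of 133 occupy positions 4–5 → average rank (4+5)/2 = 4.5.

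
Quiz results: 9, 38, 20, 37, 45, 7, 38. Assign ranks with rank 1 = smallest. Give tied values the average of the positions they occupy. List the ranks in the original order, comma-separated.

Sorted (ascending): 7, 9, 20, 37, 38, 38, 45
The 2 values of 38 occupy positions 5–6 → average rank (5+6)/2 = 5.5.

2, 5.5, 3, 4, 7, 1, 5.5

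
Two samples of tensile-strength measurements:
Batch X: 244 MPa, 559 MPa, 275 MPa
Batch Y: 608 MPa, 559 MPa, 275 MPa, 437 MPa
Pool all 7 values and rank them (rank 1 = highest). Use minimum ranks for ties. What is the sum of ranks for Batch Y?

Sorted (descending): 608, 559, 559, 437, 275, 275, 244
The 2 values of 559 occupy positions 2–3 → each gets rank 2.
The 2 values of 275 occupy positions 5–6 → each gets rank 5.
Batch Y values → pooled ranks: 608→1, 559→2, 275→5, 437→4
Rank sum = 1 + 2 + 5 + 4 = 12

12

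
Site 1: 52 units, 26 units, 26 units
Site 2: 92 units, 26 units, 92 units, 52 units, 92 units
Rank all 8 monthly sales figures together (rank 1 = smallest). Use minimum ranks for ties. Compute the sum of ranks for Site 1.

6

Sorted (ascending): 26, 26, 26, 52, 52, 92, 92, 92
The 3 values of 26 occupy positions 1–3 → each gets rank 1.
The 2 values of 52 occupy positions 4–5 → each gets rank 4.
The 3 values of 92 occupy positions 6–8 → each gets rank 6.
Site 1 values → pooled ranks: 52→4, 26→1, 26→1
Rank sum = 4 + 1 + 1 = 6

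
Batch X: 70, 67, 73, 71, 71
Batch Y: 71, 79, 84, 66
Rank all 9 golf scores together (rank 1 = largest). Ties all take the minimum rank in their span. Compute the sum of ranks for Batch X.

26

Sorted (descending): 84, 79, 73, 71, 71, 71, 70, 67, 66
The 3 values of 71 occupy positions 4–6 → each gets rank 4.
Batch X values → pooled ranks: 70→7, 67→8, 73→3, 71→4, 71→4
Rank sum = 7 + 8 + 3 + 4 + 4 = 26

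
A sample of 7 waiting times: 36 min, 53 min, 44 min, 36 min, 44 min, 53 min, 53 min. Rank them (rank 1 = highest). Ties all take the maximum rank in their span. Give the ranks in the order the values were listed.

7, 3, 5, 7, 5, 3, 3

Sorted (descending): 53, 53, 53, 44, 44, 36, 36
The 3 values of 53 occupy positions 1–3 → each gets rank 3.
The 2 values of 44 occupy positions 4–5 → each gets rank 5.
The 2 values of 36 occupy positions 6–7 → each gets rank 7.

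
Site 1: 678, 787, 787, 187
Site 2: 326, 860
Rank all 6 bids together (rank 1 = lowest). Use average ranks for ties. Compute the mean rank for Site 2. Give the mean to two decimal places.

Sorted (ascending): 187, 326, 678, 787, 787, 860
The 2 values of 787 occupy positions 4–5 → average rank (4+5)/2 = 4.5.
Site 2 values → pooled ranks: 326→2, 860→6
Mean rank = (2 + 6) / 2 = 4.00

4.00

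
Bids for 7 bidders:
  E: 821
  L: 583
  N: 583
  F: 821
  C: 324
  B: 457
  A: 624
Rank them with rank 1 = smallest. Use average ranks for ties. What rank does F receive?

6.5

Sorted (ascending): 324, 457, 583, 583, 624, 821, 821
The 2 values of 583 occupy positions 3–4 → average rank (3+4)/2 = 3.5.
The 2 values of 821 occupy positions 6–7 → average rank (6+7)/2 = 6.5.
F has value 821 → rank 6.5.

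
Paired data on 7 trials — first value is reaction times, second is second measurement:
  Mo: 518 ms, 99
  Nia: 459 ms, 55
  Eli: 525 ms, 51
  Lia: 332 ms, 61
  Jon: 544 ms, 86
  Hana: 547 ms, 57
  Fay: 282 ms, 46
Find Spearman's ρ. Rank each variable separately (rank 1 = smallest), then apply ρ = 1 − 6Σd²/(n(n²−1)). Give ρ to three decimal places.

Ranks of variable 1: 4, 3, 5, 2, 6, 7, 1
Ranks of variable 2: 7, 3, 2, 5, 6, 4, 1
d = r₁ − r₂: -3, 0, 3, -3, 0, 3, 0
d²: 9, 0, 9, 9, 0, 9, 0; Σd² = 36
ρ = 1 − 6·36/(7·48) = 1 − 216/336 = 0.357

0.357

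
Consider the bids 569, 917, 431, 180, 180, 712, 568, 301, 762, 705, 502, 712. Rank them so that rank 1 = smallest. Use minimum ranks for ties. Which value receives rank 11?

762

Sorted (ascending): 180, 180, 301, 431, 502, 568, 569, 705, 712, 712, 762, 917
The 2 values of 180 occupy positions 1–2 → each gets rank 1.
The 2 values of 712 occupy positions 9–10 → each gets rank 9.
Rank 11 → value 762.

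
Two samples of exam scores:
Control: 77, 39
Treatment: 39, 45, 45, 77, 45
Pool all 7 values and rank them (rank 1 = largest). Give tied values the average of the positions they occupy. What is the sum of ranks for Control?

Sorted (descending): 77, 77, 45, 45, 45, 39, 39
The 2 values of 77 occupy positions 1–2 → average rank (1+2)/2 = 1.5.
The 3 values of 45 occupy positions 3–5 → average rank 4.
The 2 values of 39 occupy positions 6–7 → average rank (6+7)/2 = 6.5.
Control values → pooled ranks: 77→1.5, 39→6.5
Rank sum = 1.5 + 6.5 = 8

8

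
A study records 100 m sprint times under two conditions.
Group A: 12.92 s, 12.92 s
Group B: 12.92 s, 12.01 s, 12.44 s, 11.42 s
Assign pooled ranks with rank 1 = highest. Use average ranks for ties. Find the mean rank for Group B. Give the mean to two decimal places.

4.25

Sorted (descending): 12.92, 12.92, 12.92, 12.44, 12.01, 11.42
The 3 values of 12.92 occupy positions 1–3 → average rank 2.
Group B values → pooled ranks: 12.92→2, 12.01→5, 12.44→4, 11.42→6
Mean rank = (2 + 5 + 4 + 6) / 4 = 4.25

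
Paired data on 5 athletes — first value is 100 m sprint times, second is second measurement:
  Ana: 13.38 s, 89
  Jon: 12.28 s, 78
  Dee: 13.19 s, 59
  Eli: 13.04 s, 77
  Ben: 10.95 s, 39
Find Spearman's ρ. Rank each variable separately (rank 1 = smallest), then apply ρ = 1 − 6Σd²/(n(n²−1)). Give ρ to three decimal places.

Ranks of variable 1: 5, 2, 4, 3, 1
Ranks of variable 2: 5, 4, 2, 3, 1
d = r₁ − r₂: 0, -2, 2, 0, 0
d²: 0, 4, 4, 0, 0; Σd² = 8
ρ = 1 − 6·8/(5·24) = 1 − 48/120 = 0.600

0.600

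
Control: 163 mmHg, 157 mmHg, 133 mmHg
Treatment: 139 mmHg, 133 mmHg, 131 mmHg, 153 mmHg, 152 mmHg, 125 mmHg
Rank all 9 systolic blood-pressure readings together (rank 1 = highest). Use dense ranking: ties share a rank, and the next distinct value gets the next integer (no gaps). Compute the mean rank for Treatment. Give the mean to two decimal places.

5.50

Sorted (descending): 163, 157, 153, 152, 139, 133, 133, 131, 125
The 2 values of 133 share dense rank 6.
Remaining distinct values take the next consecutive integers.
Treatment values → pooled ranks: 139→5, 133→6, 131→7, 153→3, 152→4, 125→8
Mean rank = (5 + 6 + 7 + 3 + 4 + 8) / 6 = 5.50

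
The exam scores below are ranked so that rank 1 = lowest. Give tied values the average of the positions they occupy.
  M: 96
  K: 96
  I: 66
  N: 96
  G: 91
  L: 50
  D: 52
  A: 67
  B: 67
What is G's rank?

Sorted (ascending): 50, 52, 66, 67, 67, 91, 96, 96, 96
The 2 values of 67 occupy positions 4–5 → average rank (4+5)/2 = 4.5.
The 3 values of 96 occupy positions 7–9 → average rank 8.
G has value 91 → rank 6.

6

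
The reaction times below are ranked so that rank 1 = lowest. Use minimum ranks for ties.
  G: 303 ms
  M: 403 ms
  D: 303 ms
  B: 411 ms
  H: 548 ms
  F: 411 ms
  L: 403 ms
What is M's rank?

Sorted (ascending): 303, 303, 403, 403, 411, 411, 548
The 2 values of 303 occupy positions 1–2 → each gets rank 1.
The 2 values of 403 occupy positions 3–4 → each gets rank 3.
The 2 values of 411 occupy positions 5–6 → each gets rank 5.
M has value 403 ms → rank 3.

3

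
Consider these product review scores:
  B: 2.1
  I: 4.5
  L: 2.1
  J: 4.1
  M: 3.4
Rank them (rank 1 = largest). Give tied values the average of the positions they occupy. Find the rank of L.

4.5

Sorted (descending): 4.5, 4.1, 3.4, 2.1, 2.1
The 2 values of 2.1 occupy positions 4–5 → average rank (4+5)/2 = 4.5.
L has value 2.1 → rank 4.5.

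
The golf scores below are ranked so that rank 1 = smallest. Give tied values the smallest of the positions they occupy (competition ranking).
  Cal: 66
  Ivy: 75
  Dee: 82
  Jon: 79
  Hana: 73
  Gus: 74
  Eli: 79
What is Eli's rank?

5

Sorted (ascending): 66, 73, 74, 75, 79, 79, 82
The 2 values of 79 occupy positions 5–6 → each gets rank 5.
Eli has value 79 → rank 5.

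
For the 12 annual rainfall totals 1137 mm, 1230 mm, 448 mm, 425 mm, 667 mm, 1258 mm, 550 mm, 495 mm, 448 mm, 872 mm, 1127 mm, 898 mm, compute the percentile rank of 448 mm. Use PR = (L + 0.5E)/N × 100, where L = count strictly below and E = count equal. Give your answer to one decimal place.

N = 12.
Strictly below 448: 1. Equal to 448: 2.
PR = (1 + 0.5·2)/12 × 100 = 16.7

16.7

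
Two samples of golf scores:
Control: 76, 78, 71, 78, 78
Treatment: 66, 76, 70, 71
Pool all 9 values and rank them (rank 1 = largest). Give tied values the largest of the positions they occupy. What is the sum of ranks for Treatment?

29

Sorted (descending): 78, 78, 78, 76, 76, 71, 71, 70, 66
The 3 values of 78 occupy positions 1–3 → each gets rank 3.
The 2 values of 76 occupy positions 4–5 → each gets rank 5.
The 2 values of 71 occupy positions 6–7 → each gets rank 7.
Treatment values → pooled ranks: 66→9, 76→5, 70→8, 71→7
Rank sum = 9 + 5 + 8 + 7 = 29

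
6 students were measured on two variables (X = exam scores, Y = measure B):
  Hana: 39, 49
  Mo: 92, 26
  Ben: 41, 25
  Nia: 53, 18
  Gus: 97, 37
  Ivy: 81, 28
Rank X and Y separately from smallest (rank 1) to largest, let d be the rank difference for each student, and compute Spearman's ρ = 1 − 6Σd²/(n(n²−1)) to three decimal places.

0.029

Ranks of variable 1: 1, 5, 2, 3, 6, 4
Ranks of variable 2: 6, 3, 2, 1, 5, 4
d = r₁ − r₂: -5, 2, 0, 2, 1, 0
d²: 25, 4, 0, 4, 1, 0; Σd² = 34
ρ = 1 − 6·34/(6·35) = 1 − 204/210 = 0.029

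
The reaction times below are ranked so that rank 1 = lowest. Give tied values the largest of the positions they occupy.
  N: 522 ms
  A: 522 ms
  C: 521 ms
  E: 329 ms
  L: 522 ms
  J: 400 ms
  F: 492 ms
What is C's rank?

4

Sorted (ascending): 329, 400, 492, 521, 522, 522, 522
The 3 values of 522 occupy positions 5–7 → each gets rank 7.
C has value 521 ms → rank 4.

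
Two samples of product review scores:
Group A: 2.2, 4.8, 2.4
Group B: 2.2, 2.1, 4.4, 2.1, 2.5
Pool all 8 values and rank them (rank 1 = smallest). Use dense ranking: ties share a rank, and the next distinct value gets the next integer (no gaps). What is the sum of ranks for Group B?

Sorted (ascending): 2.1, 2.1, 2.2, 2.2, 2.4, 2.5, 4.4, 4.8
The 2 values of 2.1 share dense rank 1.
The 2 values of 2.2 share dense rank 2.
Remaining distinct values take the next consecutive integers.
Group B values → pooled ranks: 2.2→2, 2.1→1, 4.4→5, 2.1→1, 2.5→4
Rank sum = 2 + 1 + 5 + 1 + 4 = 13

13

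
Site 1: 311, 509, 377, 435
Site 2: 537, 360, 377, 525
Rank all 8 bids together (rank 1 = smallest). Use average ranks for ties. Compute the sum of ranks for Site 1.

15.5

Sorted (ascending): 311, 360, 377, 377, 435, 509, 525, 537
The 2 values of 377 occupy positions 3–4 → average rank (3+4)/2 = 3.5.
Site 1 values → pooled ranks: 311→1, 509→6, 377→3.5, 435→5
Rank sum = 1 + 6 + 3.5 + 5 = 15.5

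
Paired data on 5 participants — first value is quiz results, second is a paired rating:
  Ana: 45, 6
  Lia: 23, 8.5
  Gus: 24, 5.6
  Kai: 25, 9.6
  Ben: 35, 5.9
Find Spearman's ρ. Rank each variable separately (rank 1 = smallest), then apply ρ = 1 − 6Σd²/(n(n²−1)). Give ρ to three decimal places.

-0.100

Ranks of variable 1: 5, 1, 2, 3, 4
Ranks of variable 2: 3, 4, 1, 5, 2
d = r₁ − r₂: 2, -3, 1, -2, 2
d²: 4, 9, 1, 4, 4; Σd² = 22
ρ = 1 − 6·22/(5·24) = 1 − 132/120 = -0.100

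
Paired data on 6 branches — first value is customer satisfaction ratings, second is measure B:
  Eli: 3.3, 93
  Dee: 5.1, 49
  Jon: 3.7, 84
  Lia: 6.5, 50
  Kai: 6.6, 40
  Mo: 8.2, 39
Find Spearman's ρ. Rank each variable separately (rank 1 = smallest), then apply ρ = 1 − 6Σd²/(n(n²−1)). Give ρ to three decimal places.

Ranks of variable 1: 1, 3, 2, 4, 5, 6
Ranks of variable 2: 6, 3, 5, 4, 2, 1
d = r₁ − r₂: -5, 0, -3, 0, 3, 5
d²: 25, 0, 9, 0, 9, 25; Σd² = 68
ρ = 1 − 6·68/(6·35) = 1 − 408/210 = -0.943

-0.943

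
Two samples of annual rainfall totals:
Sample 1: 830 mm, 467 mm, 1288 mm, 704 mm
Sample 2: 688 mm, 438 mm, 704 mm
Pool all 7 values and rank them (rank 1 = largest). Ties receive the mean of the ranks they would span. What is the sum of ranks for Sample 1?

12.5

Sorted (descending): 1288, 830, 704, 704, 688, 467, 438
The 2 values of 704 occupy positions 3–4 → average rank (3+4)/2 = 3.5.
Sample 1 values → pooled ranks: 830→2, 467→6, 1288→1, 704→3.5
Rank sum = 2 + 6 + 1 + 3.5 = 12.5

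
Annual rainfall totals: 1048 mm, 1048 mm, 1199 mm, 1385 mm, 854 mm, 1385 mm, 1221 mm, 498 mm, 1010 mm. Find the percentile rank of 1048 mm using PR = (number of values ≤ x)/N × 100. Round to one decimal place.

N = 9.
Strictly below 1048: 3. Equal to 1048: 2.
PR = 5/9 × 100 = 55.6

55.6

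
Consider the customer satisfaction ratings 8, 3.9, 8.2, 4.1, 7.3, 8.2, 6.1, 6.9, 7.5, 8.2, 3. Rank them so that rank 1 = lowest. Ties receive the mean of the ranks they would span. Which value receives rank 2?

Sorted (ascending): 3, 3.9, 4.1, 6.1, 6.9, 7.3, 7.5, 8, 8.2, 8.2, 8.2
The 3 values of 8.2 occupy positions 9–11 → average rank 10.
Rank 2 → value 3.9.

3.9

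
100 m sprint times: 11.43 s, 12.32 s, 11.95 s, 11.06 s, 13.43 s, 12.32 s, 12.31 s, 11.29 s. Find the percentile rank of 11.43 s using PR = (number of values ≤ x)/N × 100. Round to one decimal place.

37.5

N = 8.
Strictly below 11.43: 2. Equal to 11.43: 1.
PR = 3/8 × 100 = 37.5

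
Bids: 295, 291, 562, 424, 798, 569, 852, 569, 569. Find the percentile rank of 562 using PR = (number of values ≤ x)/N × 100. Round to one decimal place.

44.4

N = 9.
Strictly below 562: 3. Equal to 562: 1.
PR = 4/9 × 100 = 44.4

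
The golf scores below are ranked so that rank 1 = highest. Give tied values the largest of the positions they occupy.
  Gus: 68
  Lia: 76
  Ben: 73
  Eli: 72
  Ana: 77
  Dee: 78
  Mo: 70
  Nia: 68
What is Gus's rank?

Sorted (descending): 78, 77, 76, 73, 72, 70, 68, 68
The 2 values of 68 occupy positions 7–8 → each gets rank 8.
Gus has value 68 → rank 8.

8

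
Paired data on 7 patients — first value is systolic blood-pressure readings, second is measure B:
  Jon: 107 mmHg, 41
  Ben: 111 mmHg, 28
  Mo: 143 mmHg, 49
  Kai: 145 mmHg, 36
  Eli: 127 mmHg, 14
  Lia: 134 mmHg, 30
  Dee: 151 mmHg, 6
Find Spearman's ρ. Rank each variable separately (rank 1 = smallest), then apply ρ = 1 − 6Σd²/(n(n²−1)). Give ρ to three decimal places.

-0.214

Ranks of variable 1: 1, 2, 5, 6, 3, 4, 7
Ranks of variable 2: 6, 3, 7, 5, 2, 4, 1
d = r₁ − r₂: -5, -1, -2, 1, 1, 0, 6
d²: 25, 1, 4, 1, 1, 0, 36; Σd² = 68
ρ = 1 − 6·68/(7·48) = 1 − 408/336 = -0.214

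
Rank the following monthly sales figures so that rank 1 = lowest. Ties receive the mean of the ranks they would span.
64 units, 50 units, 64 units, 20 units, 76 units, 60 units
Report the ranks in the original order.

Sorted (ascending): 20, 50, 60, 64, 64, 76
The 2 values of 64 occupy positions 4–5 → average rank (4+5)/2 = 4.5.

4.5, 2, 4.5, 1, 6, 3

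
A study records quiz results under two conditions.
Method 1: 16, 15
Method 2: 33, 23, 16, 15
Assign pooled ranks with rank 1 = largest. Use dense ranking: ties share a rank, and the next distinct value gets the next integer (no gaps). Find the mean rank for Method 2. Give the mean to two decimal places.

2.50

Sorted (descending): 33, 23, 16, 16, 15, 15
The 2 values of 16 share dense rank 3.
The 2 values of 15 share dense rank 4.
Remaining distinct values take the next consecutive integers.
Method 2 values → pooled ranks: 33→1, 23→2, 16→3, 15→4
Mean rank = (1 + 2 + 3 + 4) / 4 = 2.50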